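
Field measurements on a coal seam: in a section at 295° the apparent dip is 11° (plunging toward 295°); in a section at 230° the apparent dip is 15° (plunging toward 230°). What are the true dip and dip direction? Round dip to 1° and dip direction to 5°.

true dip 16°, dip direction 250°

Represent each trace as a vector plunging at its apparent dip toward its trend (east-north-up frame): v₁ = (-0.890, 0.415, -0.191), v₂ = (-0.740, -0.621, -0.259).
Cross product v₁ × v₂ gives the pole to the plane: n ∝ (-0.226, -0.089, 0.859).
tan δ = √(n_x²+n_y²)/n_z = 0.243/0.859, so δ = 15.8°.
Dip direction = azimuth of (n_x, n_y) = atan2(-0.226, -0.089) = 248°.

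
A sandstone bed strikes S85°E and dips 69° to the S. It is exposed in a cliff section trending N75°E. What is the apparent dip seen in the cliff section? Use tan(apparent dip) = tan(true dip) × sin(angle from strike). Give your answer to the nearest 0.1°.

The strike is S85°E and the section trends N75°E; the acute angle between them is β = 20°.
tan(apparent dip) = tan 69° · sin 20° = 0.8910
α = arctan(0.8910) = 41.70°

41.7°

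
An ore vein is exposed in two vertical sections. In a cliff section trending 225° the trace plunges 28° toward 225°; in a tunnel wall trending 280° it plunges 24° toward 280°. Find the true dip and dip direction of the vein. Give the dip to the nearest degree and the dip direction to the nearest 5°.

true dip 29°, dip direction 245°

The two traces are lines in the plane: v₁ = (sin 225°·cos 28°, cos 225°·cos 28°, −sin 28°), v₂ = (sin 280°·cos 24°, cos 280°·cos 24°, −sin 24°).
The plane normal is n = v₁ × v₂ ∝ (-0.328, -0.168, 0.661).
Dip δ = arctan(|n_h|/n_z) = arctan(0.369/0.661) = 29.2°.
Dip direction = atan2(-0.328, -0.168) = 243° (azimuth of n's horizontal projection).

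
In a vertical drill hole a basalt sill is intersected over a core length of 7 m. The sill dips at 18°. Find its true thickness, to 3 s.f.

6.66 m

True thickness t = h · cos(dip) = 7 × cos 18°
t = 7 × 0.9511 = 6.657 m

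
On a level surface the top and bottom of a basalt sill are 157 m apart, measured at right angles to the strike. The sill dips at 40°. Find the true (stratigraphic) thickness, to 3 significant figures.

True thickness t = w · sin(dip) = 157 × sin 40°
t = 157 × 0.6428 = 100.918 m

101 m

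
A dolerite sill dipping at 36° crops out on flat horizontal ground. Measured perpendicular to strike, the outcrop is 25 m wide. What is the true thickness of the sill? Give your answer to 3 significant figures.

14.7 m

True thickness t = w · sin(dip) = 25 × sin 36°
t = 25 × 0.5878 = 14.695 m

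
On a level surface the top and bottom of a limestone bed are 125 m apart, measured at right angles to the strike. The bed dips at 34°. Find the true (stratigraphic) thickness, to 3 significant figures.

True thickness t = w · sin(dip) = 125 × sin 34°
t = 125 × 0.5592 = 69.899 m

69.9 m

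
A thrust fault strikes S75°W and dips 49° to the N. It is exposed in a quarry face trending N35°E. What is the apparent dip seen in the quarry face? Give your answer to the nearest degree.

Angle between strike (S75°W) and section (N35°E): β = 40°.
tan α = tan 49° × sin 40° = 1.1504 × 0.6428 = 0.7394
α = arctan(0.7394) = 36.48°

36°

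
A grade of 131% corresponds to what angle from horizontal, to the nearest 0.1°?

tan θ = 131/100 = 1.3100
θ = arctan(1.3100) = 52.64°

52.6°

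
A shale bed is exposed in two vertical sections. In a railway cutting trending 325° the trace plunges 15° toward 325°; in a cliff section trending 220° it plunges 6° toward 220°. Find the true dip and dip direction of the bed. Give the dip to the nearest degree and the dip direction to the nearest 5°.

Represent each trace as a vector plunging at its apparent dip toward its trend (east-north-up frame): v₁ = (-0.554, 0.791, -0.259), v₂ = (-0.639, -0.762, -0.105).
The plane normal is n = v₁ × v₂ ∝ (-0.280, 0.108, 0.928).
True dip = arccos(n_z / |n|) = arccos(0.9516) = 17.9°.
Dip direction = atan2(-0.280, 0.108) = 291° (azimuth of n's horizontal projection).

true dip 18°, dip direction 290°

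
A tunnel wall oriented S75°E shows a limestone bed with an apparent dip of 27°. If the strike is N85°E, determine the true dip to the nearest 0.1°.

β = acute angle between strike N85°E and section S75°E = 20°.
tan δ = tan α / sin β = tan 27° / sin 20° = 0.5095 / 0.3420 = 1.4898
δ = arctan(1.4898) = 56.13°

56.1°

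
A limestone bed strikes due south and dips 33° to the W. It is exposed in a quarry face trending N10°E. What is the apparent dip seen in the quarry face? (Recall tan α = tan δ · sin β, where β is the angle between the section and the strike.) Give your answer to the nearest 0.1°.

Angle between strike (due south) and section (N10°E): β = 10°.
tan α = tan 33° × sin 10° = 0.6494 × 0.1736 = 0.1128
apparent dip = arctan 0.1128 = 6.43°

6.4°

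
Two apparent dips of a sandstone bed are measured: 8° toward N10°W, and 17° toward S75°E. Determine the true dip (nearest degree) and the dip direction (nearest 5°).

true dip 23°, dip direction 060°

Each apparent-dip line lies in the plane. As unit vectors (x east, y north, z up), v₁ plunges 8°→N10°W and v₂ plunges 17°→S75°E.
The plane normal is n = v₁ × v₂ ∝ (0.320, 0.179, 0.858).
Dip δ = arctan(|n_h|/n_z) = arctan(0.366/0.858) = 23.1°.
The horizontal component of n points toward azimuth atan2(n_x, n_y) = 61°, the dip direction.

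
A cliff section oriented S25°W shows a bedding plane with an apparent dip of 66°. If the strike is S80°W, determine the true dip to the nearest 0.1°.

The section is 55° from the strike.
tan δ = tan α / sin β = tan 66° / sin 55° = 2.2460 / 0.8192 = 2.7419
δ = arctan(2.7419) = 69.96°

70.0°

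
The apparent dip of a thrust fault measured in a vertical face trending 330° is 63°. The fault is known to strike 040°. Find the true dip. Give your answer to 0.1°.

The section is 70° from the strike.
tan δ = tan α / sin β = tan 63° / sin 70° = 1.9626 / 0.9397 = 2.0886
δ = arctan(2.0886) = 64.42°

64.4°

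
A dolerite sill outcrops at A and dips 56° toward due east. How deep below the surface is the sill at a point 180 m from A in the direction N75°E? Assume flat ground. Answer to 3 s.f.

The hole lies 15° from the dip direction, so the down-dip offset is 180 × cos 15° = 173.87 m.
Depth = down-dip offset × tan(dip) = 173.87 × tan 56° = 173.87 × 1.4826
Depth = 257.77 m

258 m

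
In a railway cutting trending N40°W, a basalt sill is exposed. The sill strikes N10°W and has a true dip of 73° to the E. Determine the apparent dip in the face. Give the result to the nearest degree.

59°

The section lies 30° from the strike.
tan(apparent dip) = tan 73° · sin 30° = 1.6354
α = arctan(1.6354) = 58.56°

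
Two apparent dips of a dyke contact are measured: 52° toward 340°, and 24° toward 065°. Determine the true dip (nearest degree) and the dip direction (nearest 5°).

true dip 53°, dip direction 355°

Each apparent-dip line lies in the plane. As unit vectors (x east, y north, z up), v₁ plunges 52°→340° and v₂ plunges 24°→065°.
n = v₁ × v₂ = (-0.069, 0.738, 0.560) (taken with n_z > 0).
True dip = arccos(n_z / |n|) = arccos(0.6030) = 52.9°.
Dip direction = atan2(-0.069, 0.738) = 355° (azimuth of n's horizontal projection).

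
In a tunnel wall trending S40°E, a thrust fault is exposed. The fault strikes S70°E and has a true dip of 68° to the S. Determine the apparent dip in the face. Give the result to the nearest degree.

The section lies 30° from the strike.
tan α = tan 68° × sin 30° = 2.4751 × 0.5000 = 1.2375
α = arctan(1.2375) = 51.06°

51°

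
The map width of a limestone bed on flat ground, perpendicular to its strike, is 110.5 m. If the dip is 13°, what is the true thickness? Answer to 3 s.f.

True thickness t = w · sin(dip) = 110.5 × sin 13°
t = 110.5 × 0.2250 = 24.857 m

24.9 m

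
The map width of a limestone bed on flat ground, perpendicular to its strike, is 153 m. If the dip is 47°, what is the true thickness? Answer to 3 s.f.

True thickness t = w · sin(dip) = 153 × sin 47°
t = 153 × 0.7314 = 111.897 m

112 m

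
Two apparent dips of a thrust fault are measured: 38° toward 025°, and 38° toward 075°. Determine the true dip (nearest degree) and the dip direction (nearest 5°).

true dip 41°, dip direction 050°

The two traces are lines in the plane: v₁ = (sin 25°·cos 38°, cos 25°·cos 38°, −sin 38°), v₂ = (sin 75°·cos 38°, cos 75°·cos 38°, −sin 38°).
The plane normal is n = v₁ × v₂ ∝ (0.314, 0.264, 0.476).
True dip = arccos(n_z / |n|) = arccos(0.7574) = 40.8°.
Dip direction = atan2(0.314, 0.264) = 50° (azimuth of n's horizontal projection).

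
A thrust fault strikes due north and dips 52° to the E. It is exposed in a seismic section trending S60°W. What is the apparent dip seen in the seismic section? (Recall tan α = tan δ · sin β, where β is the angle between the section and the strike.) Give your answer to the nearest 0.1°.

47.9°

Angle between strike (due north) and section (S60°W): β = 60°.
tan α = tan 52° × sin 60° = 1.2799 × 0.8660 = 1.1085
α = arctan(1.1085) = 47.94°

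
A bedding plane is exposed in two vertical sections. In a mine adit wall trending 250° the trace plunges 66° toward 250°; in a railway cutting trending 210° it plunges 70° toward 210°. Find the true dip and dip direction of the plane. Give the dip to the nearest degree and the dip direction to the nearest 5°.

true dip 70°, dip direction 215°

Represent each trace as a vector plunging at its apparent dip toward its trend (east-north-up frame): v₁ = (-0.382, -0.139, -0.914), v₂ = (-0.171, -0.296, -0.940).
n = v₁ × v₂ = (-0.140, -0.203, 0.089) (taken with n_z > 0).
True dip = arccos(n_z / |n|) = arccos(0.3411) = 70.1°.
Dip direction = atan2(-0.140, -0.203) = 215° (azimuth of n's horizontal projection).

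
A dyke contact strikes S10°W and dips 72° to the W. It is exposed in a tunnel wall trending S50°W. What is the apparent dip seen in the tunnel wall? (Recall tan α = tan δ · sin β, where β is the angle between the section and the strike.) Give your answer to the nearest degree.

63°

The section lies 40° from the strike.
tan α = tan 72° × sin 40° = 3.0777 × 0.6428 = 1.9783
apparent dip = arctan 1.9783 = 63.18°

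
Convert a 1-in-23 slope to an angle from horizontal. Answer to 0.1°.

2.5°

tan θ = 1/23 = 0.0435
θ = arctan(0.0435) = 2.49°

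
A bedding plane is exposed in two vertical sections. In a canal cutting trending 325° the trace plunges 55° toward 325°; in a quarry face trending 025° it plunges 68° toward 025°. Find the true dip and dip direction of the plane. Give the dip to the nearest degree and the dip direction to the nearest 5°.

true dip 68°, dip direction 020°

Represent each trace as a vector plunging at its apparent dip toward its trend (east-north-up frame): v₁ = (-0.329, 0.470, -0.819), v₂ = (0.158, 0.340, -0.927).
Cross product v₁ × v₂ gives the pole to the plane: n ∝ (0.158, 0.435, 0.186).
True dip = arccos(n_z / |n|) = arccos(0.3733) = 68.1°.
The horizontal component of n points toward azimuth atan2(n_x, n_y) = 20°, the dip direction.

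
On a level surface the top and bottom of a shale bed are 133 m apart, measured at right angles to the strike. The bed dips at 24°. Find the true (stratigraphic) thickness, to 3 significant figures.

54.1 m

True thickness t = w · sin(dip) = 133 × sin 24°
t = 133 × 0.4067 = 54.096 m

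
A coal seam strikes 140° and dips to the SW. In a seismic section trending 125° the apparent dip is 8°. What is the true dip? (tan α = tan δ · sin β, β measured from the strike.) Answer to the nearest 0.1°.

28.5°

β = acute angle between strike 140° and section 125° = 15°.
tan δ = tan α / sin β = tan 8° / sin 15° = 0.1405 / 0.2588 = 0.5430
true dip = arctan 0.5430 = 28.50°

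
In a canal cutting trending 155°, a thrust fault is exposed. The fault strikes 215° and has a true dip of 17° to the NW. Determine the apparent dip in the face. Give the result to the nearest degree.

15°

The section lies 60° from the strike.
tan(apparent dip) = tan 17° · sin 60° = 0.2648
apparent dip = arctan 0.2648 = 14.83°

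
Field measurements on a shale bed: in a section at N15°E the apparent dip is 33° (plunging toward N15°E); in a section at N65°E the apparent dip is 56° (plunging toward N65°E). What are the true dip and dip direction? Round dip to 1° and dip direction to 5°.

true dip 57°, dip direction 080°

Each apparent-dip line lies in the plane. As unit vectors (x east, y north, z up), v₁ plunges 33°→N15°E and v₂ plunges 56°→N65°E.
The plane normal is n = v₁ × v₂ ∝ (0.543, 0.096, 0.359).
True dip = arccos(n_z / |n|) = arccos(0.5459) = 56.9°.
The horizontal component of n points toward azimuth atan2(n_x, n_y) = 80°, the dip direction.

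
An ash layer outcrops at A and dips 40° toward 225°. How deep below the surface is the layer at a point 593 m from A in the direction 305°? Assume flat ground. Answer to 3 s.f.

The hole lies 80° from the dip direction, so the down-dip offset is 593 × cos 80° = 102.97 m.
Depth = down-dip offset × tan(dip) = 102.97 × tan 40° = 102.97 × 0.8391
Depth = 86.40 m

86.4 m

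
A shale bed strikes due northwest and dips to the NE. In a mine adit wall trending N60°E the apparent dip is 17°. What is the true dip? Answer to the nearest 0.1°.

17.6°

The section is 75° from the strike.
tan δ = tan α / sin β = tan 17° / sin 75° = 0.3057 / 0.9659 = 0.3165
true dip = arctan 0.3165 = 17.56°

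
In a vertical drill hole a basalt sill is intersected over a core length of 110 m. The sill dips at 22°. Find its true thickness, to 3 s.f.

102 m

True thickness t = h · cos(dip) = 110 × cos 22°
t = 110 × 0.9272 = 101.990 m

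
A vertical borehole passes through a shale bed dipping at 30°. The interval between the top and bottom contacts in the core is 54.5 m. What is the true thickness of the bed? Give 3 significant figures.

True thickness t = h · cos(dip) = 54.5 × cos 30°
t = 54.5 × 0.8660 = 47.198 m

47.2 m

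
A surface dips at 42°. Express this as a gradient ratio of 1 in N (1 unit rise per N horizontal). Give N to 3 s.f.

1 in 1.11

1 : N means tan θ = 1/N, so N = 1/tan 42° = 1/0.9004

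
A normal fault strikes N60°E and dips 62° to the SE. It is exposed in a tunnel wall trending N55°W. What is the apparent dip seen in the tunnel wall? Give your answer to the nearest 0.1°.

Angle between strike (N60°E) and section (N55°W): β = 65°.
tan(apparent dip) = tan 62° · sin 65° = 1.7045
apparent dip = arctan 1.7045 = 59.60°

59.6°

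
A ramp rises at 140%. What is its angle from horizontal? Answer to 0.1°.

tan θ = 140/100 = 1.4000
θ = arctan(1.4000) = 54.46°

54.5°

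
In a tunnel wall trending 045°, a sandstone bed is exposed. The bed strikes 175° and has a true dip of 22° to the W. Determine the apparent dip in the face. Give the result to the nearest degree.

17°

The strike is 175° and the section trends 045°; the acute angle between them is β = 50°.
tan α = tan 22° × sin 50° = 0.4040 × 0.7660 = 0.3095
apparent dip = arctan 0.3095 = 17.20°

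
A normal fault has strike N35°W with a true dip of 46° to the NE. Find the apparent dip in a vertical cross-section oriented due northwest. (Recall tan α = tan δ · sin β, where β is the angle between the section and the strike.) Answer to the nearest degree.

10°

Angle between strike (N35°W) and section (due northwest): β = 10°.
tan α = tan 46° × sin 10° = 1.0355 × 0.1736 = 0.1798
α = arctan(0.1798) = 10.19°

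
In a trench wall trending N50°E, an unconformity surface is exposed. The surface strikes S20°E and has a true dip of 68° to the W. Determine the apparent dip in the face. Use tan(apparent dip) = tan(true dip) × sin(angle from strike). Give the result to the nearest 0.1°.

66.7°

Angle between strike (S20°E) and section (N50°E): β = 70°.
tan α = tan 68° × sin 70° = 2.4751 × 0.9397 = 2.3258
α = arctan(2.3258) = 66.73°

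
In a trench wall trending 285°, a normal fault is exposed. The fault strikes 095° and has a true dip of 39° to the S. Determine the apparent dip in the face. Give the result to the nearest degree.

8°

The section lies 10° from the strike.
tan(apparent dip) = tan 39° · sin 10° = 0.1406
α = arctan(0.1406) = 8.00°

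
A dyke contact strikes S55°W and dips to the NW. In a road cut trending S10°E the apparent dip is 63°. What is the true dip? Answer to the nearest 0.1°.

β = acute angle between strike S55°W and section S10°E = 65°.
tan δ = tan α / sin β = tan 63° / sin 65° = 1.9626 / 0.9063 = 2.1655
true dip = arctan 2.1655 = 65.21°

65.2°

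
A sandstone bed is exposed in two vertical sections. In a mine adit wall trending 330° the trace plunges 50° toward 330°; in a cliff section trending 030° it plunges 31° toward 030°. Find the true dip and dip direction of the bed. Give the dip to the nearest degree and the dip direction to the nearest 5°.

true dip 50°, dip direction 330°

Each apparent-dip line lies in the plane. As unit vectors (x east, y north, z up), v₁ plunges 50°→330° and v₂ plunges 31°→030°.
Cross product v₁ × v₂ gives the pole to the plane: n ∝ (-0.282, 0.494, 0.477).
True dip = arccos(n_z / |n|) = arccos(0.6428) = 50.0°.
The horizontal component of n points toward azimuth atan2(n_x, n_y) = 330°, the dip direction.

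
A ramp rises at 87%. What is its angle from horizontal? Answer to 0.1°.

41.0°

tan θ = 87/100 = 0.8700
θ = arctan(0.8700) = 41.02°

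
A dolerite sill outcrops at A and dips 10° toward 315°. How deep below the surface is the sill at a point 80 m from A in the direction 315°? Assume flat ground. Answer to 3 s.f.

14.1 m

The hole is directly down-dip from the outcrop, so the down-dip offset is 80 m.
Depth = down-dip offset × tan(dip) = 80.00 × tan 10° = 80.00 × 0.1763
Depth = 14.11 m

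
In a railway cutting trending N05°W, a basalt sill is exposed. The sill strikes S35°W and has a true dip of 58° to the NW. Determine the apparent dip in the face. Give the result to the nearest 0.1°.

45.8°

The section lies 40° from the strike.
tan(apparent dip) = tan 58° · sin 40° = 1.0287
apparent dip = arctan 1.0287 = 45.81°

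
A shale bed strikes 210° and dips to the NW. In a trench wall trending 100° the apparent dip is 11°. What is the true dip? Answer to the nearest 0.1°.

11.7°

β = acute angle between strike 210° and section 100° = 70°.
tan(true dip) = tan 11° / sin 70° = 0.2069
δ = arctan(0.2069) = 11.69°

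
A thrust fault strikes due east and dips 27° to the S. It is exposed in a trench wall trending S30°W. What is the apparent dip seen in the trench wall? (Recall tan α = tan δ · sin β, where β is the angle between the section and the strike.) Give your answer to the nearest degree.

24°

The section lies 60° from the strike.
tan(apparent dip) = tan 27° · sin 60° = 0.4413
apparent dip = arctan 0.4413 = 23.81°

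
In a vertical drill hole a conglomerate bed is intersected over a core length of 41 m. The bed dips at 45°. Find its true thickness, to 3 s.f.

True thickness t = h · cos(dip) = 41 × cos 45°
t = 41 × 0.7071 = 28.991 m

29.0 m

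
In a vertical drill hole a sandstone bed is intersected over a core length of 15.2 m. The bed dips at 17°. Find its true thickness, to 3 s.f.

14.5 m

True thickness t = h · cos(dip) = 15.2 × cos 17°
t = 15.2 × 0.9563 = 14.536 m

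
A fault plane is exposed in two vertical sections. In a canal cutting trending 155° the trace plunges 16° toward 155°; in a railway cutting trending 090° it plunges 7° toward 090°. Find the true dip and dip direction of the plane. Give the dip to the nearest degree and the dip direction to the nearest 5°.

Represent each trace as a vector plunging at its apparent dip toward its trend (east-north-up frame): v₁ = (0.406, -0.871, -0.276), v₂ = (0.993, 0.000, -0.122).
n = v₁ × v₂ = (0.106, -0.224, 0.865) (taken with n_z > 0).
True dip = arccos(n_z / |n|) = arccos(0.9613) = 16.0°.
Dip direction = atan2(0.106, -0.224) = 155° (azimuth of n's horizontal projection).

true dip 16°, dip direction 155°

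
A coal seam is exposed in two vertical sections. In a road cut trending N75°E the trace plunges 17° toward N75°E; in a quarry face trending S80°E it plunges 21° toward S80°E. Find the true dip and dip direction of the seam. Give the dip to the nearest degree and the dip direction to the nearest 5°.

Represent each trace as a vector plunging at its apparent dip toward its trend (east-north-up frame): v₁ = (0.924, 0.248, -0.292), v₂ = (0.919, -0.162, -0.358).
Cross product v₁ × v₂ gives the pole to the plane: n ∝ (0.136, -0.062, 0.377).
tan δ = √(n_x²+n_y²)/n_z = 0.150/0.377, so δ = 21.6°.
The horizontal component of n points toward azimuth atan2(n_x, n_y) = 115°, the dip direction.

true dip 22°, dip direction 115°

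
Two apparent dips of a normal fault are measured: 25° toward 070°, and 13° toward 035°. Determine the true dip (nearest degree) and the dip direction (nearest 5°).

true dip 28°, dip direction 100°

The two traces are lines in the plane: v₁ = (sin 70°·cos 25°, cos 70°·cos 25°, −sin 25°), v₂ = (sin 35°·cos 13°, cos 35°·cos 13°, −sin 13°).
n = v₁ × v₂ = (0.268, -0.045, 0.507) (taken with n_z > 0).
Dip δ = arctan(|n_h|/n_z) = arctan(0.271/0.507) = 28.2°.
Dip direction = atan2(0.268, -0.045) = 99° (azimuth of n's horizontal projection).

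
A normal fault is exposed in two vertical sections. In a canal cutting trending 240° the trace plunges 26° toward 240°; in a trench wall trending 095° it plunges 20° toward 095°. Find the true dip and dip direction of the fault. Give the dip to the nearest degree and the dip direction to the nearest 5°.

true dip 55°, dip direction 170°

Represent each trace as a vector plunging at its apparent dip toward its trend (east-north-up frame): v₁ = (-0.778, -0.449, -0.438), v₂ = (0.936, -0.082, -0.342).
Cross product v₁ × v₂ gives the pole to the plane: n ∝ (0.118, -0.677, 0.484).
tan δ = √(n_x²+n_y²)/n_z = 0.687/0.484, so δ = 54.8°.
Dip direction = atan2(0.118, -0.677) = 170° (azimuth of n's horizontal projection).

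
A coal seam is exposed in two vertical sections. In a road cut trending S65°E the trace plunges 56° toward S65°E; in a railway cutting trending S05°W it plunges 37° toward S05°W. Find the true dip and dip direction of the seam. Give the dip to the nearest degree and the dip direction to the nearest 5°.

true dip 56°, dip direction 125°

Represent each trace as a vector plunging at its apparent dip toward its trend (east-north-up frame): v₁ = (0.507, -0.236, -0.829), v₂ = (-0.070, -0.796, -0.602).
Cross product v₁ × v₂ gives the pole to the plane: n ∝ (0.517, -0.363, 0.420).
tan δ = √(n_x²+n_y²)/n_z = 0.632/0.420, so δ = 56.4°.
The horizontal component of n points toward azimuth atan2(n_x, n_y) = 125°, the dip direction.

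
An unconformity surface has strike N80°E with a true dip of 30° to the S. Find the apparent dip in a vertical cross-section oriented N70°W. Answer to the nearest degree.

16°

The strike is N80°E and the section trends N70°W; the acute angle between them is β = 30°.
tan α = tan 30° × sin 30° = 0.5774 × 0.5000 = 0.2887
apparent dip = arctan 0.2887 = 16.10°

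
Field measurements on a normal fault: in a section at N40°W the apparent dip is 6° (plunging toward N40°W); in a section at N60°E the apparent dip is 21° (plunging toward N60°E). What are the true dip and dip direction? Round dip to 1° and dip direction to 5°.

Each apparent-dip line lies in the plane. As unit vectors (x east, y north, z up), v₁ plunges 6°→N40°W and v₂ plunges 21°→N60°E.
n = v₁ × v₂ = (0.224, 0.314, 0.914) (taken with n_z > 0).
tan δ = √(n_x²+n_y²)/n_z = 0.386/0.914, so δ = 22.9°.
Dip direction = atan2(0.224, 0.314) = 36° (azimuth of n's horizontal projection).

true dip 23°, dip direction 035°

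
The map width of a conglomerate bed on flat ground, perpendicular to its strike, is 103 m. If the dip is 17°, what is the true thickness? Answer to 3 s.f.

True thickness t = w · sin(dip) = 103 × sin 17°
t = 103 × 0.2924 = 30.114 m

30.1 m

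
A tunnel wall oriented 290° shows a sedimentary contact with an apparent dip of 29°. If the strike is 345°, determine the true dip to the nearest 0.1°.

β = acute angle between strike 345° and section 290° = 55°.
tan(true dip) = tan 29° / sin 55° = 0.6767
δ = arctan(0.6767) = 34.09°

34.1°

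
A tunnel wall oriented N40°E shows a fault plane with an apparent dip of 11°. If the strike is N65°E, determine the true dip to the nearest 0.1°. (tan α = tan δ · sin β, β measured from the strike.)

The section is 25° from the strike.
tan(true dip) = tan 11° / sin 25° = 0.4599
true dip = arctan 0.4599 = 24.70°

24.7°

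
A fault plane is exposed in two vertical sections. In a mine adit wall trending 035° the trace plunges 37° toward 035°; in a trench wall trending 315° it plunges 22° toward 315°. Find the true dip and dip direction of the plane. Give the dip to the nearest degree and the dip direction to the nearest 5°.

true dip 39°, dip direction 015°

Each apparent-dip line lies in the plane. As unit vectors (x east, y north, z up), v₁ plunges 37°→035° and v₂ plunges 22°→315°.
The plane normal is n = v₁ × v₂ ∝ (0.149, 0.566, 0.729).
True dip = arccos(n_z / |n|) = arccos(0.7797) = 38.8°.
The horizontal component of n points toward azimuth atan2(n_x, n_y) = 15°, the dip direction.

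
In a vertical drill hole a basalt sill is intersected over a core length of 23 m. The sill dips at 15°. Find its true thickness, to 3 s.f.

22.2 m

True thickness t = h · cos(dip) = 23 × cos 15°
t = 23 × 0.9659 = 22.216 m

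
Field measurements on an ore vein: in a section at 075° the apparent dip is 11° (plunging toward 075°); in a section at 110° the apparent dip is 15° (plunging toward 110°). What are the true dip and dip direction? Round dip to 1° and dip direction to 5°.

Each apparent-dip line lies in the plane. As unit vectors (x east, y north, z up), v₁ plunges 11°→075° and v₂ plunges 15°→110°.
The plane normal is n = v₁ × v₂ ∝ (0.129, -0.072, 0.544).
Dip δ = arctan(|n_h|/n_z) = arctan(0.148/0.544) = 15.2°.
Dip direction = atan2(0.129, -0.072) = 119° (azimuth of n's horizontal projection).

true dip 15°, dip direction 120°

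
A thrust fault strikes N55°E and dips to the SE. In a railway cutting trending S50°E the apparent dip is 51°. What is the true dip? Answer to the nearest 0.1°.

52.0°

β = acute angle between strike N55°E and section S50°E = 75°.
tan(true dip) = tan 51° / sin 75° = 1.2785
true dip = arctan 1.2785 = 51.97°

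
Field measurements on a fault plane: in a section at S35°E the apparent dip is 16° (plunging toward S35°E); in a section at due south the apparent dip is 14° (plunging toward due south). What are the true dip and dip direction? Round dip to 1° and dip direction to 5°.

Each apparent-dip line lies in the plane. As unit vectors (x east, y north, z up), v₁ plunges 16°→S35°E and v₂ plunges 14°→due south.
The plane normal is n = v₁ × v₂ ∝ (0.077, -0.133, 0.535).
tan δ = √(n_x²+n_y²)/n_z = 0.154/0.535, so δ = 16.1°.
Dip direction = atan2(0.077, -0.133) = 150° (azimuth of n's horizontal projection).

true dip 16°, dip direction 150°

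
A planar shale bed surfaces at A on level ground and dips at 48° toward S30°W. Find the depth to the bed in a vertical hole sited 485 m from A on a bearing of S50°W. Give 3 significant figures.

The hole lies 20° from the dip direction, so the down-dip offset is 485 × cos 20° = 455.75 m.
Depth = down-dip offset × tan(dip) = 455.75 × tan 48° = 455.75 × 1.1106
Depth = 506.16 m

506 m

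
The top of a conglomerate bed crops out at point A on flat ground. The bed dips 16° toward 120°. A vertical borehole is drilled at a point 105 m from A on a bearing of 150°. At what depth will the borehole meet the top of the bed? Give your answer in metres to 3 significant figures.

26.1 m

The hole lies 30° from the dip direction, so the down-dip offset is 105 × cos 30° = 90.93 m.
Depth = down-dip offset × tan(dip) = 90.93 × tan 16° = 90.93 × 0.2867
Depth = 26.07 m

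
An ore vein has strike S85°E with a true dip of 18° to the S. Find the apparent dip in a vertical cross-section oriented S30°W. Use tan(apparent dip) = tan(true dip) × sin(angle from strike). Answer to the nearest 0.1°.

The section lies 65° from the strike.
tan(apparent dip) = tan 18° · sin 65° = 0.2945
apparent dip = arctan 0.2945 = 16.41°

16.4°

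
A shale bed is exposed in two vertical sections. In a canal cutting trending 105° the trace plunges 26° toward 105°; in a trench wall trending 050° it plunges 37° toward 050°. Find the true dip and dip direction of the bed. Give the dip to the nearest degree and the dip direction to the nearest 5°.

true dip 37°, dip direction 055°

Represent each trace as a vector plunging at its apparent dip toward its trend (east-north-up frame): v₁ = (0.868, -0.233, -0.438), v₂ = (0.612, 0.513, -0.602).
Cross product v₁ × v₂ gives the pole to the plane: n ∝ (0.365, 0.254, 0.588).
Dip δ = arctan(|n_h|/n_z) = arctan(0.445/0.588) = 37.1°.
The horizontal component of n points toward azimuth atan2(n_x, n_y) = 55°, the dip direction.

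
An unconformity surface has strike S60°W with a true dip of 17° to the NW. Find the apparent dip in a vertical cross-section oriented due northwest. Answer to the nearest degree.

Angle between strike (S60°W) and section (due northwest): β = 75°.
tan α = tan 17° × sin 75° = 0.3057 × 0.9659 = 0.2953
α = arctan(0.2953) = 16.45°

16°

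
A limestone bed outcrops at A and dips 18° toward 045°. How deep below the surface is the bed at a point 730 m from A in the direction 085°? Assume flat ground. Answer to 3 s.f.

The hole lies 40° from the dip direction, so the down-dip offset is 730 × cos 40° = 559.21 m.
Depth = down-dip offset × tan(dip) = 559.21 × tan 18° = 559.21 × 0.3249
Depth = 181.70 m

182 m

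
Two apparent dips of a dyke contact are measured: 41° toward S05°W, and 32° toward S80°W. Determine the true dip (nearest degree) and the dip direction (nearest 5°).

true dip 44°, dip direction 210°

Each apparent-dip line lies in the plane. As unit vectors (x east, y north, z up), v₁ plunges 41°→S05°W and v₂ plunges 32°→S80°W.
n = v₁ × v₂ = (-0.302, -0.513, 0.618) (taken with n_z > 0).
Dip δ = arctan(|n_h|/n_z) = arctan(0.595/0.618) = 43.9°.
Dip direction = azimuth of (n_x, n_y) = atan2(-0.302, -0.513) = 210°.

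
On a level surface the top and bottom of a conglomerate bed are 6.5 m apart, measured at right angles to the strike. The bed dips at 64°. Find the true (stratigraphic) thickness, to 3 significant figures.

True thickness t = w · sin(dip) = 6.5 × sin 64°
t = 6.5 × 0.8988 = 5.842 m

5.84 m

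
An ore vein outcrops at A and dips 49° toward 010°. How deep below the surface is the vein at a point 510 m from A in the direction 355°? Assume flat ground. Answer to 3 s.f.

567 m

The hole lies 15° from the dip direction, so the down-dip offset is 510 × cos 15° = 492.62 m.
Depth = down-dip offset × tan(dip) = 492.62 × tan 49° = 492.62 × 1.1504
Depth = 566.70 m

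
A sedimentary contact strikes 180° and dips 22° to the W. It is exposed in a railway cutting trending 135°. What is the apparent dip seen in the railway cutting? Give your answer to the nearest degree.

16°

The section lies 45° from the strike.
tan(apparent dip) = tan 22° · sin 45° = 0.2857
α = arctan(0.2857) = 15.94°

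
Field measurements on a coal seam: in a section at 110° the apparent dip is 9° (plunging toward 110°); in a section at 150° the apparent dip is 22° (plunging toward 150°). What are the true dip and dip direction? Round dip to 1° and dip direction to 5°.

Represent each trace as a vector plunging at its apparent dip toward its trend (east-north-up frame): v₁ = (0.928, -0.338, -0.156), v₂ = (0.464, -0.803, -0.375).
Cross product v₁ × v₂ gives the pole to the plane: n ∝ (-0.001, -0.275, 0.589).
tan δ = √(n_x²+n_y²)/n_z = 0.275/0.589, so δ = 25.1°.
Dip direction = atan2(-0.001, -0.275) = 180° (azimuth of n's horizontal projection).

true dip 25°, dip direction 180°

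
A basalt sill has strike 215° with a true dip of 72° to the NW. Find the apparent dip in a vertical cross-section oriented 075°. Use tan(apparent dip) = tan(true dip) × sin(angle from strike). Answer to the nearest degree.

63°

The strike is 215° and the section trends 075°; the acute angle between them is β = 40°.
tan α = tan 72° × sin 40° = 3.0777 × 0.6428 = 1.9783
α = arctan(1.9783) = 63.18°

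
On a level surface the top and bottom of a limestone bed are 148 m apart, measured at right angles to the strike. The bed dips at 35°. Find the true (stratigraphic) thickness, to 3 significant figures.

True thickness t = w · sin(dip) = 148 × sin 35°
t = 148 × 0.5736 = 84.889 m

84.9 m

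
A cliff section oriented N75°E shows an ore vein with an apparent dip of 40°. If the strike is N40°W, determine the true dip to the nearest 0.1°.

42.8°

β = acute angle between strike N40°W and section N75°E = 65°.
tan(true dip) = tan 40° / sin 65° = 0.9258
δ = arctan(0.9258) = 42.79°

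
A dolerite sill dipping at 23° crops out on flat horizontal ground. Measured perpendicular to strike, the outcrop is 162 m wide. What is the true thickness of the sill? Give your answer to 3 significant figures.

63.3 m

True thickness t = w · sin(dip) = 162 × sin 23°
t = 162 × 0.3907 = 63.298 m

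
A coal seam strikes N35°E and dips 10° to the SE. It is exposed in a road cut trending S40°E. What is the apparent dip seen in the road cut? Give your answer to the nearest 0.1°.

9.7°

The section lies 75° from the strike.
tan(apparent dip) = tan 10° · sin 75° = 0.1703
apparent dip = arctan 0.1703 = 9.67°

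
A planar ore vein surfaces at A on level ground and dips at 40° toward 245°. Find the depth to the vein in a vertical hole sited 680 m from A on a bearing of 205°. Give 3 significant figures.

The hole lies 40° from the dip direction, so the down-dip offset is 680 × cos 40° = 520.91 m.
Depth = down-dip offset × tan(dip) = 520.91 × tan 40° = 520.91 × 0.8391
Depth = 437.10 m

437 m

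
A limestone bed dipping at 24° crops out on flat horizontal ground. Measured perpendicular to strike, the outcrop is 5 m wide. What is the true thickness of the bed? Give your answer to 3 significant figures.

True thickness t = w · sin(dip) = 5 × sin 24°
t = 5 × 0.4067 = 2.034 m

2.03 m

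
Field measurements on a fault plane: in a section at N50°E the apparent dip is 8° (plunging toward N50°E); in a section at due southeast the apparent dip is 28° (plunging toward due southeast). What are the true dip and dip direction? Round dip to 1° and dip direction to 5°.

true dip 28°, dip direction 125°

Each apparent-dip line lies in the plane. As unit vectors (x east, y north, z up), v₁ plunges 8°→N50°E and v₂ plunges 28°→due southeast.
Cross product v₁ × v₂ gives the pole to the plane: n ∝ (0.386, -0.269, 0.871).
True dip = arccos(n_z / |n|) = arccos(0.8799) = 28.4°.
Dip direction = atan2(0.386, -0.269) = 125° (azimuth of n's horizontal projection).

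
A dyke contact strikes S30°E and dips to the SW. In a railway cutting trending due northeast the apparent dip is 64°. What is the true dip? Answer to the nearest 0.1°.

The section is 75° from the strike.
tan δ = tan α / sin β = tan 64° / sin 75° = 2.0503 / 0.9659 = 2.1226
true dip = arctan 2.1226 = 64.77°

64.8°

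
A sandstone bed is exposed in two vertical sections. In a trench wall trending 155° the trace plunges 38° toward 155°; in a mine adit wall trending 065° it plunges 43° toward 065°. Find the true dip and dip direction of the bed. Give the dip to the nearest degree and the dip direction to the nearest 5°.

The two traces are lines in the plane: v₁ = (sin 155°·cos 38°, cos 155°·cos 38°, −sin 38°), v₂ = (sin 65°·cos 43°, cos 65°·cos 43°, −sin 43°).
The plane normal is n = v₁ × v₂ ∝ (0.677, -0.181, 0.576).
True dip = arccos(n_z / |n|) = arccos(0.6350) = 50.6°.
Dip direction = atan2(0.677, -0.181) = 105° (azimuth of n's horizontal projection).

true dip 51°, dip direction 105°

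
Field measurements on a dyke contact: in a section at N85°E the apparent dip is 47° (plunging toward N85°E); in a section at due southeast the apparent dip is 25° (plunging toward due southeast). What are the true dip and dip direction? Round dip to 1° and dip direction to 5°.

true dip 48°, dip direction 070°

Represent each trace as a vector plunging at its apparent dip toward its trend (east-north-up frame): v₁ = (0.679, 0.059, -0.731), v₂ = (0.641, -0.641, -0.423).
Cross product v₁ × v₂ gives the pole to the plane: n ∝ (0.494, 0.182, 0.473).
tan δ = √(n_x²+n_y²)/n_z = 0.526/0.473, so δ = 48.0°.
The horizontal component of n points toward azimuth atan2(n_x, n_y) = 70°, the dip direction.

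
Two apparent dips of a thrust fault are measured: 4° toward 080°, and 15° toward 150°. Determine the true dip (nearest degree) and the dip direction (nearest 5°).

true dip 15°, dip direction 155°

Each apparent-dip line lies in the plane. As unit vectors (x east, y north, z up), v₁ plunges 4°→080° and v₂ plunges 15°→150°.
The plane normal is n = v₁ × v₂ ∝ (0.103, -0.221, 0.905).
tan δ = √(n_x²+n_y²)/n_z = 0.244/0.905, so δ = 15.1°.
Dip direction = atan2(0.103, -0.221) = 155° (azimuth of n's horizontal projection).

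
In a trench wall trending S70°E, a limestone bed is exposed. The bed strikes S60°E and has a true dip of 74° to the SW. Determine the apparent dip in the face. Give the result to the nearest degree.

31°

The strike is S60°E and the section trends S70°E; the acute angle between them is β = 10°.
tan(apparent dip) = tan 74° · sin 10° = 0.6056
α = arctan(0.6056) = 31.20°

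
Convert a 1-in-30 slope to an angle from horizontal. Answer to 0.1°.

1.9°

tan θ = 1/30 = 0.0333
θ = arctan(0.0333) = 1.91°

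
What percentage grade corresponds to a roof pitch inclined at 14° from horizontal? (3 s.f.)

24.9%

grade % = 100 × tan 14° = 100 × 0.2493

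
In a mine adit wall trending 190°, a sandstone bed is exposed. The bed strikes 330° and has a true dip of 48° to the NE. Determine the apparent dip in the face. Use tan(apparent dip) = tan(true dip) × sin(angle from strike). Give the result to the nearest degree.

The strike is 330° and the section trends 190°; the acute angle between them is β = 40°.
tan(apparent dip) = tan 48° · sin 40° = 0.7139
apparent dip = arctan 0.7139 = 35.52°

36°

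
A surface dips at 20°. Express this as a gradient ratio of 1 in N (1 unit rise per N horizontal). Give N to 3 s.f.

1 in 2.75

1 : N means tan θ = 1/N, so N = 1/tan 20° = 1/0.3640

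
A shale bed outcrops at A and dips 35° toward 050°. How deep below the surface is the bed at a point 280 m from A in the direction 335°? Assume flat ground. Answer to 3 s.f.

50.7 m

The hole lies 75° from the dip direction, so the down-dip offset is 280 × cos 75° = 72.47 m.
Depth = down-dip offset × tan(dip) = 72.47 × tan 35° = 72.47 × 0.7002
Depth = 50.74 m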